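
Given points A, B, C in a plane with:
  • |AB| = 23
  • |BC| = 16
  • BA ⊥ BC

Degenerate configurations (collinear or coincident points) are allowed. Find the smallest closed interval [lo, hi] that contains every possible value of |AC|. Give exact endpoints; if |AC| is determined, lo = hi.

|AC| = √(785)  (≈ 28.0179)

|AB| ∈ {23}
|BC| ∈ {16}
|AC| ∈ {√(785)}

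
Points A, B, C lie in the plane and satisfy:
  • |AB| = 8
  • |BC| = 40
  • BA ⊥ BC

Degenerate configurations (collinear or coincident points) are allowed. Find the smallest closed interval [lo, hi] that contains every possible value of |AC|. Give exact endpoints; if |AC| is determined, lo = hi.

|AC| = 8·√(26)  (≈ 40.7922)

|AB| ∈ {8}
|BC| ∈ {40}
|AC| ∈ {8·√(26)}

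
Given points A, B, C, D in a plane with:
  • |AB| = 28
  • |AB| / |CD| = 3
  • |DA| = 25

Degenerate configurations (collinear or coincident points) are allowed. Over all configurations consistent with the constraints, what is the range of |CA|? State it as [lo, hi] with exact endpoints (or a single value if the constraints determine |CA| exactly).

|AB| ∈ {28}
|AD| ∈ {25}
|CD| ∈ {28/3}
|BD| ∈ [3, 53]
|AC| ∈ [47/3, 103/3]
|BC| ∈ [0, 187/3]

|CA| ∈ [47/3, 103/3]  (≈ [15.6667, 34.3333])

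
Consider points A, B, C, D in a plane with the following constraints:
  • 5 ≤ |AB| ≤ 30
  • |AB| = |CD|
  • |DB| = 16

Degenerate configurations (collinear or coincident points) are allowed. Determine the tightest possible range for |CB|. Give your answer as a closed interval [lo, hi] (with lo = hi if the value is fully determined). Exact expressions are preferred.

|CB| ∈ [0, 46]  (≈ [0.0000, 46.0000])

|AB| ∈ [5, 30]
|BD| ∈ {16}
|CD| ∈ [5, 30]
|AD| ∈ [0, 46]
|BC| ∈ [0, 46]
|AC| ∈ [0, 76]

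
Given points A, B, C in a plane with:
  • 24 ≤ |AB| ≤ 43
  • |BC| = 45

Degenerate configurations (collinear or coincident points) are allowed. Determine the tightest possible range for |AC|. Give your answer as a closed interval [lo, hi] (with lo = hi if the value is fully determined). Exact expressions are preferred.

|AB| ∈ [24, 43]
|BC| ∈ {45}
|AC| ∈ [2, 88]

|AC| ∈ [2, 88]  (≈ [2.0000, 88.0000])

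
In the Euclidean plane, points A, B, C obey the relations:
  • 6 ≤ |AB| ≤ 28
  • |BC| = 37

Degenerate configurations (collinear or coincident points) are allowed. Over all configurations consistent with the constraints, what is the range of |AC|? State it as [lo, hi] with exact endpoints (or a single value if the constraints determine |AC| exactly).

|AB| ∈ [6, 28]
|BC| ∈ {37}
|AC| ∈ [9, 65]

|AC| ∈ [9, 65]  (≈ [9.0000, 65.0000])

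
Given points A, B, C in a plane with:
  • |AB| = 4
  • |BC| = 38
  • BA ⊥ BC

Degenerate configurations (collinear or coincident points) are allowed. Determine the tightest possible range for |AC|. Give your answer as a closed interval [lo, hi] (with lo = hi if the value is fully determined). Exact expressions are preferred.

|AB| ∈ {4}
|BC| ∈ {38}
|AC| ∈ {2·√(365)}

|AC| = 2·√(365)  (≈ 38.2099)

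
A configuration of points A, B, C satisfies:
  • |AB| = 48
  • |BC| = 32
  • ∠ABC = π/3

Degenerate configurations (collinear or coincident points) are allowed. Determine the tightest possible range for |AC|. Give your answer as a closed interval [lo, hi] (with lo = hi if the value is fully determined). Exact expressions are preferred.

|AC| = 16·√(7)  (≈ 42.3320)

|AB| ∈ {48}
|BC| ∈ {32}
|AC| ∈ {16·√(7)}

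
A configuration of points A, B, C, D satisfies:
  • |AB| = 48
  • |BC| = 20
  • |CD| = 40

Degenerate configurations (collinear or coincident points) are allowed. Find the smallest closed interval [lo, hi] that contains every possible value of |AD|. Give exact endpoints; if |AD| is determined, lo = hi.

|AB| ∈ {48}
|BC| ∈ {20}
|CD| ∈ {40}
|AC| ∈ [28, 68]
|BD| ∈ [20, 60]
|AD| ∈ [0, 108]

|AD| ∈ [0, 108]  (≈ [0.0000, 108.0000])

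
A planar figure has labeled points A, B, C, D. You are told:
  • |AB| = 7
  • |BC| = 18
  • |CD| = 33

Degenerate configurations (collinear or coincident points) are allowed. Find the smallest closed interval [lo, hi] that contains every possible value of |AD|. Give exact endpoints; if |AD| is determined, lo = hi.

|AB| ∈ {7}
|BC| ∈ {18}
|CD| ∈ {33}
|AC| ∈ [11, 25]
|BD| ∈ [15, 51]
|AD| ∈ [8, 58]

|AD| ∈ [8, 58]  (≈ [8.0000, 58.0000])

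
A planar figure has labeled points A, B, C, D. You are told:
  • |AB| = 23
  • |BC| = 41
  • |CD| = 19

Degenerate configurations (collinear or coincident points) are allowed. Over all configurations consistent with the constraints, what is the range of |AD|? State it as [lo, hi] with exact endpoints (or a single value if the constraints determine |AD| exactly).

|AD| ∈ [0, 83]  (≈ [0.0000, 83.0000])

|AB| ∈ {23}
|BC| ∈ {41}
|CD| ∈ {19}
|AC| ∈ [18, 64]
|BD| ∈ [22, 60]
|AD| ∈ [0, 83]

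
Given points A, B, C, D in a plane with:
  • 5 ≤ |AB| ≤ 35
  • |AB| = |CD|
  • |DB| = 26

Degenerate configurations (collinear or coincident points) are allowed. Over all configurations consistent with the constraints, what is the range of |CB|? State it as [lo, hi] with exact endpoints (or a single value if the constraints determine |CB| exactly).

|AB| ∈ [5, 35]
|BD| ∈ {26}
|CD| ∈ [5, 35]
|AD| ∈ [0, 61]
|BC| ∈ [0, 61]
|AC| ∈ [0, 96]

|CB| ∈ [0, 61]  (≈ [0.0000, 61.0000])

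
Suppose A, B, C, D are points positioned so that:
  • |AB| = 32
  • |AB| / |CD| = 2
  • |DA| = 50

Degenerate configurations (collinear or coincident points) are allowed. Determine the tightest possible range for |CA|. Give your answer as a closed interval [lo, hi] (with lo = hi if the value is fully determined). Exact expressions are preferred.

|CA| ∈ [34, 66]  (≈ [34.0000, 66.0000])

|AB| ∈ {32}
|AD| ∈ {50}
|CD| ∈ {16}
|BD| ∈ [18, 82]
|AC| ∈ [34, 66]
|BC| ∈ [2, 98]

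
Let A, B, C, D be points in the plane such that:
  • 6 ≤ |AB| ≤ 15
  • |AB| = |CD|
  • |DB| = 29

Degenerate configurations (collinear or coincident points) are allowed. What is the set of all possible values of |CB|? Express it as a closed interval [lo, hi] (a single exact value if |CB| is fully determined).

|AB| ∈ [6, 15]
|BD| ∈ {29}
|CD| ∈ [6, 15]
|AD| ∈ [14, 44]
|BC| ∈ [14, 44]
|AC| ∈ [0, 59]

|CB| ∈ [14, 44]  (≈ [14.0000, 44.0000])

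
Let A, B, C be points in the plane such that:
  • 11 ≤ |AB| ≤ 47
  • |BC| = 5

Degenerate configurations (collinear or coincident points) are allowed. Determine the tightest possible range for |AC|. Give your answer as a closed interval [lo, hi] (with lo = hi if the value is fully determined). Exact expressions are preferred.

|AB| ∈ [11, 47]
|BC| ∈ {5}
|AC| ∈ [6, 52]

|AC| ∈ [6, 52]  (≈ [6.0000, 52.0000])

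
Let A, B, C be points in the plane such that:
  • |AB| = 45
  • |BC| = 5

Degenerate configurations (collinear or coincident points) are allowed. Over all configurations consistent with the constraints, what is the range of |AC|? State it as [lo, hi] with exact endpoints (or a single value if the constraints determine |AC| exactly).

|AB| ∈ {45}
|BC| ∈ {5}
|AC| ∈ [40, 50]

|AC| ∈ [40, 50]  (≈ [40.0000, 50.0000])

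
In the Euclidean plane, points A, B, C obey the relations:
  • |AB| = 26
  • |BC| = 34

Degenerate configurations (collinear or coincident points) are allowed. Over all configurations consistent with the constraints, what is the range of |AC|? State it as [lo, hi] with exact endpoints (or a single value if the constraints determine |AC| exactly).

|AB| ∈ {26}
|BC| ∈ {34}
|AC| ∈ [8, 60]

|AC| ∈ [8, 60]  (≈ [8.0000, 60.0000])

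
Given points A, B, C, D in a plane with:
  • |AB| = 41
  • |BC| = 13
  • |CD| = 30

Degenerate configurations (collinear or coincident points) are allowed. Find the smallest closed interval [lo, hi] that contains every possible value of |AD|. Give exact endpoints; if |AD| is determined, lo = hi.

|AD| ∈ [0, 84]  (≈ [0.0000, 84.0000])

|AB| ∈ {41}
|BC| ∈ {13}
|CD| ∈ {30}
|AC| ∈ [28, 54]
|BD| ∈ [17, 43]
|AD| ∈ [0, 84]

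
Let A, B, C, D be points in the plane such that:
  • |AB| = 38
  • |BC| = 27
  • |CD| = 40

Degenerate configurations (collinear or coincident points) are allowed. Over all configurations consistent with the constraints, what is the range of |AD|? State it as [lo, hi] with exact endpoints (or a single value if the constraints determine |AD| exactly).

|AD| ∈ [0, 105]  (≈ [0.0000, 105.0000])

|AB| ∈ {38}
|BC| ∈ {27}
|CD| ∈ {40}
|AC| ∈ [11, 65]
|BD| ∈ [13, 67]
|AD| ∈ [0, 105]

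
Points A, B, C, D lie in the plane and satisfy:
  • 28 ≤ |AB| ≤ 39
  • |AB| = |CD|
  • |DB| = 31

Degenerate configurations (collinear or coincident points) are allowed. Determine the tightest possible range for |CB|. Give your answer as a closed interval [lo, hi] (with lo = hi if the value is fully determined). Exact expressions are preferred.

|CB| ∈ [0, 70]  (≈ [0.0000, 70.0000])

|AB| ∈ [28, 39]
|BD| ∈ {31}
|CD| ∈ [28, 39]
|AD| ∈ [0, 70]
|BC| ∈ [0, 70]
|AC| ∈ [0, 109]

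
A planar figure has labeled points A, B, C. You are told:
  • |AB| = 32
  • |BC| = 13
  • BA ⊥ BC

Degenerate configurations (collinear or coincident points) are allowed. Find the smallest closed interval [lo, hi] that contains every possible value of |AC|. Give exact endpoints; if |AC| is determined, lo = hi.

|AB| ∈ {32}
|BC| ∈ {13}
|AC| ∈ {√(1193)}

|AC| = √(1193)  (≈ 34.5398)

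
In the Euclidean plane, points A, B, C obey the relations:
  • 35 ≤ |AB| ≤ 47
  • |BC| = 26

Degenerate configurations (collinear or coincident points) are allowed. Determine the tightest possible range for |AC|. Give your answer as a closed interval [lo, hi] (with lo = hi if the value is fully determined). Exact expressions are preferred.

|AC| ∈ [9, 73]  (≈ [9.0000, 73.0000])

|AB| ∈ [35, 47]
|BC| ∈ {26}
|AC| ∈ [9, 73]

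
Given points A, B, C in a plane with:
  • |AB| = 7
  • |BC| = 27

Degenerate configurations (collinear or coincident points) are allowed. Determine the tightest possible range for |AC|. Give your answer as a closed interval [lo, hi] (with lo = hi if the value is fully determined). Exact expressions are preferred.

|AC| ∈ [20, 34]  (≈ [20.0000, 34.0000])

|AB| ∈ {7}
|BC| ∈ {27}
|AC| ∈ [20, 34]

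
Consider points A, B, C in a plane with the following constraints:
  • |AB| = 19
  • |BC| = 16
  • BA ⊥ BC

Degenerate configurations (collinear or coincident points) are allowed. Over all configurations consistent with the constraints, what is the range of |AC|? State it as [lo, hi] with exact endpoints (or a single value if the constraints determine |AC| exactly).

|AC| = √(617)  (≈ 24.8395)

|AB| ∈ {19}
|BC| ∈ {16}
|AC| ∈ {√(617)}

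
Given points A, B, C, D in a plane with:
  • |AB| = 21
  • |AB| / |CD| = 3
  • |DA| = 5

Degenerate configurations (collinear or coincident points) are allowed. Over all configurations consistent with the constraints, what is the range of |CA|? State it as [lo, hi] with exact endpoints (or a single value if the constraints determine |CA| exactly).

|CA| ∈ [2, 12]  (≈ [2.0000, 12.0000])

|AB| ∈ {21}
|AD| ∈ {5}
|CD| ∈ {7}
|BD| ∈ [16, 26]
|AC| ∈ [2, 12]
|BC| ∈ [9, 33]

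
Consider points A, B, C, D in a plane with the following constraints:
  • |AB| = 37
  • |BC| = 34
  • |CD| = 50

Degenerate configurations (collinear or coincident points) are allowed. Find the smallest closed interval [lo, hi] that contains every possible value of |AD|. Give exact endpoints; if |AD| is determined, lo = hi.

|AB| ∈ {37}
|BC| ∈ {34}
|CD| ∈ {50}
|AC| ∈ [3, 71]
|BD| ∈ [16, 84]
|AD| ∈ [0, 121]

|AD| ∈ [0, 121]  (≈ [0.0000, 121.0000])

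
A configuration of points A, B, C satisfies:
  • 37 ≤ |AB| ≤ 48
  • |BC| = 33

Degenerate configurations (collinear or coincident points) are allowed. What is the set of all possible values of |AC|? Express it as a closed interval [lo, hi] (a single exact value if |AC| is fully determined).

|AC| ∈ [4, 81]  (≈ [4.0000, 81.0000])

|AB| ∈ [37, 48]
|BC| ∈ {33}
|AC| ∈ [4, 81]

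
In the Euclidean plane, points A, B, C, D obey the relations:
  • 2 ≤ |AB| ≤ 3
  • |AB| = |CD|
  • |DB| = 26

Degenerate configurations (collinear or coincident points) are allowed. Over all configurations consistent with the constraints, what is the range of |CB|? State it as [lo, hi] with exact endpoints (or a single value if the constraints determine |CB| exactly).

|CB| ∈ [23, 29]  (≈ [23.0000, 29.0000])

|AB| ∈ [2, 3]
|BD| ∈ {26}
|CD| ∈ [2, 3]
|AD| ∈ [23, 29]
|BC| ∈ [23, 29]
|AC| ∈ [20, 32]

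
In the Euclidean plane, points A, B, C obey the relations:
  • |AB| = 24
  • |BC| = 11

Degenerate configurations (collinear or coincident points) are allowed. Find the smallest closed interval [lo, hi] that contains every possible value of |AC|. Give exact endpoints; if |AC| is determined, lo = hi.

|AC| ∈ [13, 35]  (≈ [13.0000, 35.0000])

|AB| ∈ {24}
|BC| ∈ {11}
|AC| ∈ [13, 35]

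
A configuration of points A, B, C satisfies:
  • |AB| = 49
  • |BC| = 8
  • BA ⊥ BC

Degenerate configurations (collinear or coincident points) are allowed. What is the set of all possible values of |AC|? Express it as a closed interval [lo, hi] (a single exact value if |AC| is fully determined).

|AB| ∈ {49}
|BC| ∈ {8}
|AC| ∈ {√(2465)}

|AC| = √(2465)  (≈ 49.6488)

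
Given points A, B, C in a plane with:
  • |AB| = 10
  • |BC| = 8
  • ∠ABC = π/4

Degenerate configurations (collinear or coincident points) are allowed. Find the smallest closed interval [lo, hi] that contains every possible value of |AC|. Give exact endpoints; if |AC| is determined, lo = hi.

|AC| = 2·√(41 - 20·√(2))  (≈ 7.1318)

|AB| ∈ {10}
|BC| ∈ {8}
|AC| ∈ {2·√(41 - 20·√(2))}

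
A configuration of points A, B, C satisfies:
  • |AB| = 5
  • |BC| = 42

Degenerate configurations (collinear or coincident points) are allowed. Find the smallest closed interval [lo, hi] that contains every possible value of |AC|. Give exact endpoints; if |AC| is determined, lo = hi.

|AB| ∈ {5}
|BC| ∈ {42}
|AC| ∈ [37, 47]

|AC| ∈ [37, 47]  (≈ [37.0000, 47.0000])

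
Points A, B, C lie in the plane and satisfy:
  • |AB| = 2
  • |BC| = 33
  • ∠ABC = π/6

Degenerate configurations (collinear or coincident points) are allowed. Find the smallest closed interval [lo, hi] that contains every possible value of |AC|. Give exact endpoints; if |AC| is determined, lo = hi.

|AB| ∈ {2}
|BC| ∈ {33}
|AC| ∈ {√(1093 - 66·√(3))}

|AC| = √(1093 - 66·√(3))  (≈ 31.2839)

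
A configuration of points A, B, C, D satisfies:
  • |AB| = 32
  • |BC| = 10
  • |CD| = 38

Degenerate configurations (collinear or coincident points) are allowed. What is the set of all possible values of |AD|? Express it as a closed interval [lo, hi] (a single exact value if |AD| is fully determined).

|AB| ∈ {32}
|BC| ∈ {10}
|CD| ∈ {38}
|AC| ∈ [22, 42]
|BD| ∈ [28, 48]
|AD| ∈ [0, 80]

|AD| ∈ [0, 80]  (≈ [0.0000, 80.0000])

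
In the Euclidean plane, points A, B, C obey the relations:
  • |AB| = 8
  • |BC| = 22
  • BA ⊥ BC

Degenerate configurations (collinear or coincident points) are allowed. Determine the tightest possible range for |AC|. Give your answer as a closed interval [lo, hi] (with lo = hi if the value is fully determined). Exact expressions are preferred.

|AB| ∈ {8}
|BC| ∈ {22}
|AC| ∈ {2·√(137)}

|AC| = 2·√(137)  (≈ 23.4094)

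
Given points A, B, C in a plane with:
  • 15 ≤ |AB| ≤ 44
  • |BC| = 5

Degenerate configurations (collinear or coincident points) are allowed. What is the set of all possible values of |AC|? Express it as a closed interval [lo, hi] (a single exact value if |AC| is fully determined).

|AC| ∈ [10, 49]  (≈ [10.0000, 49.0000])

|AB| ∈ [15, 44]
|BC| ∈ {5}
|AC| ∈ [10, 49]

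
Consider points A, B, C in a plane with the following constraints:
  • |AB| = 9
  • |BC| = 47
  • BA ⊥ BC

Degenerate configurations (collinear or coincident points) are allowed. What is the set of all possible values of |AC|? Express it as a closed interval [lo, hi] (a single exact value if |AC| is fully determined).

|AB| ∈ {9}
|BC| ∈ {47}
|AC| ∈ {√(2290)}

|AC| = √(2290)  (≈ 47.8539)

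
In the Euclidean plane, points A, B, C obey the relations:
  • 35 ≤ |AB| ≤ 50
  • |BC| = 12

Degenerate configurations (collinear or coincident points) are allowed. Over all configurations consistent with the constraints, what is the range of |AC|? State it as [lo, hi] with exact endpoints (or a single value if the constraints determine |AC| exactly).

|AC| ∈ [23, 62]  (≈ [23.0000, 62.0000])

|AB| ∈ [35, 50]
|BC| ∈ {12}
|AC| ∈ [23, 62]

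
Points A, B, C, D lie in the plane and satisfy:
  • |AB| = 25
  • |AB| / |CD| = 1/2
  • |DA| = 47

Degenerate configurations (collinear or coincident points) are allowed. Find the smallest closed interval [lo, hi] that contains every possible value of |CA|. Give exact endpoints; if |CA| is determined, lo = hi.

|CA| ∈ [3, 97]  (≈ [3.0000, 97.0000])

|AB| ∈ {25}
|AD| ∈ {47}
|CD| ∈ {50}
|BD| ∈ [22, 72]
|AC| ∈ [3, 97]
|BC| ∈ [0, 122]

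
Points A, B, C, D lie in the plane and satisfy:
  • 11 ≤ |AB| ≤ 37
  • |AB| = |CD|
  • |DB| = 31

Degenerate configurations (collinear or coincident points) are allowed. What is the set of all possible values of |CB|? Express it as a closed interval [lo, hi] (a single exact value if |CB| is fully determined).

|CB| ∈ [0, 68]  (≈ [0.0000, 68.0000])

|AB| ∈ [11, 37]
|BD| ∈ {31}
|CD| ∈ [11, 37]
|AD| ∈ [0, 68]
|BC| ∈ [0, 68]
|AC| ∈ [0, 105]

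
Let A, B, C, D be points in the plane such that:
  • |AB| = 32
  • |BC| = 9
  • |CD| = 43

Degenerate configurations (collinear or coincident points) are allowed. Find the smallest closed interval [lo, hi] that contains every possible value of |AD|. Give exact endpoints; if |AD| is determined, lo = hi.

|AB| ∈ {32}
|BC| ∈ {9}
|CD| ∈ {43}
|AC| ∈ [23, 41]
|BD| ∈ [34, 52]
|AD| ∈ [2, 84]

|AD| ∈ [2, 84]  (≈ [2.0000, 84.0000])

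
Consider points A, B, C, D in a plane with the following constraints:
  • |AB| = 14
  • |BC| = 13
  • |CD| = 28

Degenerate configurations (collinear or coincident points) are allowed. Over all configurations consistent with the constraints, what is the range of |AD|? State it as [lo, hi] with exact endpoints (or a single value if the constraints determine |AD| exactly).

|AD| ∈ [1, 55]  (≈ [1.0000, 55.0000])

|AB| ∈ {14}
|BC| ∈ {13}
|CD| ∈ {28}
|AC| ∈ [1, 27]
|BD| ∈ [15, 41]
|AD| ∈ [1, 55]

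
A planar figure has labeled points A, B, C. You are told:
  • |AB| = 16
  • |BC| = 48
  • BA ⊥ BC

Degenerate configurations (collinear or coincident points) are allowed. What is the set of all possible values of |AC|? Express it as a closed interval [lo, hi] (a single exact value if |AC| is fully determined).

|AB| ∈ {16}
|BC| ∈ {48}
|AC| ∈ {16·√(10)}

|AC| = 16·√(10)  (≈ 50.5964)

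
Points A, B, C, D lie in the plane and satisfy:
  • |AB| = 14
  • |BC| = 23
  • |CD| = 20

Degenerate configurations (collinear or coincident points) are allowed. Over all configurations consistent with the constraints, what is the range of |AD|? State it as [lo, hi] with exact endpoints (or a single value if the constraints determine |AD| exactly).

|AB| ∈ {14}
|BC| ∈ {23}
|CD| ∈ {20}
|AC| ∈ [9, 37]
|BD| ∈ [3, 43]
|AD| ∈ [0, 57]

|AD| ∈ [0, 57]  (≈ [0.0000, 57.0000])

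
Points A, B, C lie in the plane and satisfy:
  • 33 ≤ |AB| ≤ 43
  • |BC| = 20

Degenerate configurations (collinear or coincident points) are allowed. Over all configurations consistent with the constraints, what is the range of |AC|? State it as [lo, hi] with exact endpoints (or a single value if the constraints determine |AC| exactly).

|AB| ∈ [33, 43]
|BC| ∈ {20}
|AC| ∈ [13, 63]

|AC| ∈ [13, 63]  (≈ [13.0000, 63.0000])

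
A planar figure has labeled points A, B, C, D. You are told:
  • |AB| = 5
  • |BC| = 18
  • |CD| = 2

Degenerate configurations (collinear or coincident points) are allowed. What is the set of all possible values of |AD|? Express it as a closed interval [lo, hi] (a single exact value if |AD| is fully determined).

|AB| ∈ {5}
|BC| ∈ {18}
|CD| ∈ {2}
|AC| ∈ [13, 23]
|BD| ∈ [16, 20]
|AD| ∈ [11, 25]

|AD| ∈ [11, 25]  (≈ [11.0000, 25.0000])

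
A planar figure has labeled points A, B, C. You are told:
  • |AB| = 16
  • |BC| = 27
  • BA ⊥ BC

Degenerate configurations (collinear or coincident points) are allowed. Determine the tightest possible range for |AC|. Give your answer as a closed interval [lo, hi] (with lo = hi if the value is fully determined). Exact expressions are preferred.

|AC| = √(985)  (≈ 31.3847)

|AB| ∈ {16}
|BC| ∈ {27}
|AC| ∈ {√(985)}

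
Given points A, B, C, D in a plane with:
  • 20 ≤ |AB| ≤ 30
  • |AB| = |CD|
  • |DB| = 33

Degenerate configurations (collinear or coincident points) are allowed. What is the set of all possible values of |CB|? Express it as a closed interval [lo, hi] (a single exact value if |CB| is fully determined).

|AB| ∈ [20, 30]
|BD| ∈ {33}
|CD| ∈ [20, 30]
|AD| ∈ [3, 63]
|BC| ∈ [3, 63]
|AC| ∈ [0, 93]

|CB| ∈ [3, 63]  (≈ [3.0000, 63.0000])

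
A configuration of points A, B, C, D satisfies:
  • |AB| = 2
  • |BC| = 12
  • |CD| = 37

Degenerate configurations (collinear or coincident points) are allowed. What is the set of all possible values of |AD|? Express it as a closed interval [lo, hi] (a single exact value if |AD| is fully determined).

|AD| ∈ [23, 51]  (≈ [23.0000, 51.0000])

|AB| ∈ {2}
|BC| ∈ {12}
|CD| ∈ {37}
|AC| ∈ [10, 14]
|BD| ∈ [25, 49]
|AD| ∈ [23, 51]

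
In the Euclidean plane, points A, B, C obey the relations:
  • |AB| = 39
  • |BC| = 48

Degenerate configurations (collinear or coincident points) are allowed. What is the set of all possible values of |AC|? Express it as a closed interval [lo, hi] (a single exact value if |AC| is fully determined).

|AB| ∈ {39}
|BC| ∈ {48}
|AC| ∈ [9, 87]

|AC| ∈ [9, 87]  (≈ [9.0000, 87.0000])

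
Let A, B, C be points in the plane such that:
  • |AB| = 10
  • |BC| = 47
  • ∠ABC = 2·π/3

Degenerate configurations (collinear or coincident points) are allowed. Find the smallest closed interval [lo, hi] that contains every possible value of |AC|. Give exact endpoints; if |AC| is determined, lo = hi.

|AB| ∈ {10}
|BC| ∈ {47}
|AC| ∈ {√(2779)}

|AC| = √(2779)  (≈ 52.7162)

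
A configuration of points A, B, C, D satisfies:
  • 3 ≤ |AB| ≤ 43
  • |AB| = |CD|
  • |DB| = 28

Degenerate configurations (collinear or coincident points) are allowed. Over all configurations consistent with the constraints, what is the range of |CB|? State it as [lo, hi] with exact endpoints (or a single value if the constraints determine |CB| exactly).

|CB| ∈ [0, 71]  (≈ [0.0000, 71.0000])

|AB| ∈ [3, 43]
|BD| ∈ {28}
|CD| ∈ [3, 43]
|AD| ∈ [0, 71]
|BC| ∈ [0, 71]
|AC| ∈ [0, 114]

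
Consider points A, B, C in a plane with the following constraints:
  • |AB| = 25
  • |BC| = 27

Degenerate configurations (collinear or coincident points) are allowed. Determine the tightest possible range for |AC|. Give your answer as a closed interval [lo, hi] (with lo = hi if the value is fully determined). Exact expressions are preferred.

|AC| ∈ [2, 52]  (≈ [2.0000, 52.0000])

|AB| ∈ {25}
|BC| ∈ {27}
|AC| ∈ [2, 52]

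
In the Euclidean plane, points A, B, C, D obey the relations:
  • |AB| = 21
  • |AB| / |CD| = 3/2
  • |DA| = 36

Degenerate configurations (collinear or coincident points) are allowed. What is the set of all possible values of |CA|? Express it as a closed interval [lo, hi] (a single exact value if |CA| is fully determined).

|CA| ∈ [22, 50]  (≈ [22.0000, 50.0000])

|AB| ∈ {21}
|AD| ∈ {36}
|CD| ∈ {14}
|BD| ∈ [15, 57]
|AC| ∈ [22, 50]
|BC| ∈ [1, 71]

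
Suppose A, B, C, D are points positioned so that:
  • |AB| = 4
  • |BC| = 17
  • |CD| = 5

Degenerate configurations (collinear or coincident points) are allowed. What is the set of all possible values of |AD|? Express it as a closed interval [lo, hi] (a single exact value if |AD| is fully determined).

|AD| ∈ [8, 26]  (≈ [8.0000, 26.0000])

|AB| ∈ {4}
|BC| ∈ {17}
|CD| ∈ {5}
|AC| ∈ [13, 21]
|BD| ∈ [12, 22]
|AD| ∈ [8, 26]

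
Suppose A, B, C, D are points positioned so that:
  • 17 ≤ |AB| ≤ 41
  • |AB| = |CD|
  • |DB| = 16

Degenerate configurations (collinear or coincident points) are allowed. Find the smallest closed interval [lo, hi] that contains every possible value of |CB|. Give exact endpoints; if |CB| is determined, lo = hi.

|CB| ∈ [1, 57]  (≈ [1.0000, 57.0000])

|AB| ∈ [17, 41]
|BD| ∈ {16}
|CD| ∈ [17, 41]
|AD| ∈ [1, 57]
|BC| ∈ [1, 57]
|AC| ∈ [0, 98]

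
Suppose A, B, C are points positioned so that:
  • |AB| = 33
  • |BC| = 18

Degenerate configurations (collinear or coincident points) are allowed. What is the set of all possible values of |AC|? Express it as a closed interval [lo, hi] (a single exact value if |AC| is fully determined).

|AC| ∈ [15, 51]  (≈ [15.0000, 51.0000])

|AB| ∈ {33}
|BC| ∈ {18}
|AC| ∈ [15, 51]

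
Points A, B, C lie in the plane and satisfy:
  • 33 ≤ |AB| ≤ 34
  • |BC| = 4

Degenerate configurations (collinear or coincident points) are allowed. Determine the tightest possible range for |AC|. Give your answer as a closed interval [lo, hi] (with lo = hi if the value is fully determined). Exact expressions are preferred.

|AC| ∈ [29, 38]  (≈ [29.0000, 38.0000])

|AB| ∈ [33, 34]
|BC| ∈ {4}
|AC| ∈ [29, 38]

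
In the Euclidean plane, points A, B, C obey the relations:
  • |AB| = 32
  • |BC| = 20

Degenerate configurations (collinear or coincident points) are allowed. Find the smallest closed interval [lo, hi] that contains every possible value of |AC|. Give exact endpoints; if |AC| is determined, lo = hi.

|AC| ∈ [12, 52]  (≈ [12.0000, 52.0000])

|AB| ∈ {32}
|BC| ∈ {20}
|AC| ∈ [12, 52]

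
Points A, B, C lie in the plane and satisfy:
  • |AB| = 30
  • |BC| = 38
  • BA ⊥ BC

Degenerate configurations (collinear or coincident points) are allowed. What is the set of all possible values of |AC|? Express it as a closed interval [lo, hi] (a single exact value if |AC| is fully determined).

|AC| = 2·√(586)  (≈ 48.4149)

|AB| ∈ {30}
|BC| ∈ {38}
|AC| ∈ {2·√(586)}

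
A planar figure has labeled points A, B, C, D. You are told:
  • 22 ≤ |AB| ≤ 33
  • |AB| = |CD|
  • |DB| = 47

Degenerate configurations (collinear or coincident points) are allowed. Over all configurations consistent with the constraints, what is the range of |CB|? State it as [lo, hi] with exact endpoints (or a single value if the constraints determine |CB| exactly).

|CB| ∈ [14, 80]  (≈ [14.0000, 80.0000])

|AB| ∈ [22, 33]
|BD| ∈ {47}
|CD| ∈ [22, 33]
|AD| ∈ [14, 80]
|BC| ∈ [14, 80]
|AC| ∈ [0, 113]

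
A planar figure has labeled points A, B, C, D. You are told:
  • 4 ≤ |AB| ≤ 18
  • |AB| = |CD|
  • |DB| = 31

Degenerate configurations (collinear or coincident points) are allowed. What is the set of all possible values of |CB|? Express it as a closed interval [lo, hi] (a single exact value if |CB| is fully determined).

|CB| ∈ [13, 49]  (≈ [13.0000, 49.0000])

|AB| ∈ [4, 18]
|BD| ∈ {31}
|CD| ∈ [4, 18]
|AD| ∈ [13, 49]
|BC| ∈ [13, 49]
|AC| ∈ [0, 67]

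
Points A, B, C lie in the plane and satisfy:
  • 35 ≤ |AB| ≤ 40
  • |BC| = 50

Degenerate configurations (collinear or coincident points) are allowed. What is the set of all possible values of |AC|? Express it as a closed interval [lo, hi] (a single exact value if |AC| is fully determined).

|AB| ∈ [35, 40]
|BC| ∈ {50}
|AC| ∈ [10, 90]

|AC| ∈ [10, 90]  (≈ [10.0000, 90.0000])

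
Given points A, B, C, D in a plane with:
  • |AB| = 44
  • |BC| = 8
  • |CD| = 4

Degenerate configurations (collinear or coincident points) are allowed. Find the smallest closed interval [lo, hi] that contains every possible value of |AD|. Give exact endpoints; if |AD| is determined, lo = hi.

|AB| ∈ {44}
|BC| ∈ {8}
|CD| ∈ {4}
|AC| ∈ [36, 52]
|BD| ∈ [4, 12]
|AD| ∈ [32, 56]

|AD| ∈ [32, 56]  (≈ [32.0000, 56.0000])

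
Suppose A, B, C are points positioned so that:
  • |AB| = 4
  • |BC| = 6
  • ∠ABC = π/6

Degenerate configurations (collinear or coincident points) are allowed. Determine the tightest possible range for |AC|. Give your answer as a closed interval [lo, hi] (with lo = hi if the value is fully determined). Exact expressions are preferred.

|AB| ∈ {4}
|BC| ∈ {6}
|AC| ∈ {2·√(13 - 6·√(3))}

|AC| = 2·√(13 - 6·√(3))  (≈ 3.2297)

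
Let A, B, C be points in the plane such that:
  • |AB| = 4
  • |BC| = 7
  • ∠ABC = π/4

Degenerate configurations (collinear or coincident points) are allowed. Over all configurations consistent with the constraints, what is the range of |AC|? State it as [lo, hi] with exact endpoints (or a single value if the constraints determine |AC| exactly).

|AB| ∈ {4}
|BC| ∈ {7}
|AC| ∈ {√(65 - 28·√(2))}

|AC| = √(65 - 28·√(2))  (≈ 5.0400)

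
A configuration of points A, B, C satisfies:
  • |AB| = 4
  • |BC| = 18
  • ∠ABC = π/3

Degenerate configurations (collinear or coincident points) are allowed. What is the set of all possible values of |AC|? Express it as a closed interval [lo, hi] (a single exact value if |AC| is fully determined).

|AC| = 2·√(67)  (≈ 16.3707)

|AB| ∈ {4}
|BC| ∈ {18}
|AC| ∈ {2·√(67)}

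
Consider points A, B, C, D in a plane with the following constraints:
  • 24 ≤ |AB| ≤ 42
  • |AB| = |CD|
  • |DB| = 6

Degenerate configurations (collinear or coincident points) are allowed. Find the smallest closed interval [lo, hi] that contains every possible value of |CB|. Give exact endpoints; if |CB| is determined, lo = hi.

|AB| ∈ [24, 42]
|BD| ∈ {6}
|CD| ∈ [24, 42]
|AD| ∈ [18, 48]
|BC| ∈ [18, 48]
|AC| ∈ [0, 90]

|CB| ∈ [18, 48]  (≈ [18.0000, 48.0000])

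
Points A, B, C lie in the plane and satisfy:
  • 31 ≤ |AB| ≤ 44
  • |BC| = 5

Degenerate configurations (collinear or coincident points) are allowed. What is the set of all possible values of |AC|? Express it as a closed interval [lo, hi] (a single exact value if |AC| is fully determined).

|AB| ∈ [31, 44]
|BC| ∈ {5}
|AC| ∈ [26, 49]

|AC| ∈ [26, 49]  (≈ [26.0000, 49.0000])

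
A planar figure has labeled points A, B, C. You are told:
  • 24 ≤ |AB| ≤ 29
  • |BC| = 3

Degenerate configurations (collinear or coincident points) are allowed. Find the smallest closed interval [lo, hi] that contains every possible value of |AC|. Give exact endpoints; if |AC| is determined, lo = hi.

|AC| ∈ [21, 32]  (≈ [21.0000, 32.0000])

|AB| ∈ [24, 29]
|BC| ∈ {3}
|AC| ∈ [21, 32]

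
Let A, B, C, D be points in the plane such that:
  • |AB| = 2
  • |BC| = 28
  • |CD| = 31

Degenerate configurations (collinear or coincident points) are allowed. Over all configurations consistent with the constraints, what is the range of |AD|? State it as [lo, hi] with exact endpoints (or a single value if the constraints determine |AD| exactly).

|AB| ∈ {2}
|BC| ∈ {28}
|CD| ∈ {31}
|AC| ∈ [26, 30]
|BD| ∈ [3, 59]
|AD| ∈ [1, 61]

|AD| ∈ [1, 61]  (≈ [1.0000, 61.0000])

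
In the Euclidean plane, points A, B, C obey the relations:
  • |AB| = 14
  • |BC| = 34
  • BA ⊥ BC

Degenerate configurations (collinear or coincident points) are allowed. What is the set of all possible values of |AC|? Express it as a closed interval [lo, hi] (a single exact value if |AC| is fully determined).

|AC| = 26·√(2)  (≈ 36.7696)

|AB| ∈ {14}
|BC| ∈ {34}
|AC| ∈ {26·√(2)}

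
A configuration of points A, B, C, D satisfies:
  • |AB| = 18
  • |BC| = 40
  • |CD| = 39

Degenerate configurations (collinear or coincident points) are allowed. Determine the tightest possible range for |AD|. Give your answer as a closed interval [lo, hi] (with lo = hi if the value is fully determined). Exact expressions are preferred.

|AD| ∈ [0, 97]  (≈ [0.0000, 97.0000])

|AB| ∈ {18}
|BC| ∈ {40}
|CD| ∈ {39}
|AC| ∈ [22, 58]
|BD| ∈ [1, 79]
|AD| ∈ [0, 97]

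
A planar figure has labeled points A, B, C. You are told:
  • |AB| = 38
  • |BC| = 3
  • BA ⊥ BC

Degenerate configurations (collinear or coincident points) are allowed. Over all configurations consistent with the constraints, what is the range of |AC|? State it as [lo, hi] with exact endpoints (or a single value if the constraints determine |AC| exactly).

|AC| = √(1453)  (≈ 38.1182)

|AB| ∈ {38}
|BC| ∈ {3}
|AC| ∈ {√(1453)}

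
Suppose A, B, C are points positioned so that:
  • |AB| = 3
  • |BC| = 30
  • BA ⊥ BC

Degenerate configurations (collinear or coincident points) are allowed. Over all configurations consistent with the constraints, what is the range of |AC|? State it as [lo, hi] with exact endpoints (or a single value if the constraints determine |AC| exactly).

|AC| = 3·√(101)  (≈ 30.1496)

|AB| ∈ {3}
|BC| ∈ {30}
|AC| ∈ {3·√(101)}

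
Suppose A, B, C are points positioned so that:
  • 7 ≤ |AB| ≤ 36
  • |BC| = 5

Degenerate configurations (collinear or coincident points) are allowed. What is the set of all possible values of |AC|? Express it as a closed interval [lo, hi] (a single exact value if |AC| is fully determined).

|AC| ∈ [2, 41]  (≈ [2.0000, 41.0000])

|AB| ∈ [7, 36]
|BC| ∈ {5}
|AC| ∈ [2, 41]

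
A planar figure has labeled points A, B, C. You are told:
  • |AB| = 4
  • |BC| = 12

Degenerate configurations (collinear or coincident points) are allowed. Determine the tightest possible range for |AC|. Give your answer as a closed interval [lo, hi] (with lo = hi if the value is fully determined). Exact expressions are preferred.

|AB| ∈ {4}
|BC| ∈ {12}
|AC| ∈ [8, 16]

|AC| ∈ [8, 16]  (≈ [8.0000, 16.0000])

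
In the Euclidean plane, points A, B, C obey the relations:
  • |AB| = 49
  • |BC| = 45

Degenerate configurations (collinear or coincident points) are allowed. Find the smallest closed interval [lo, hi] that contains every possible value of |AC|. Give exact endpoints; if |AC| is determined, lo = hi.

|AB| ∈ {49}
|BC| ∈ {45}
|AC| ∈ [4, 94]

|AC| ∈ [4, 94]  (≈ [4.0000, 94.0000])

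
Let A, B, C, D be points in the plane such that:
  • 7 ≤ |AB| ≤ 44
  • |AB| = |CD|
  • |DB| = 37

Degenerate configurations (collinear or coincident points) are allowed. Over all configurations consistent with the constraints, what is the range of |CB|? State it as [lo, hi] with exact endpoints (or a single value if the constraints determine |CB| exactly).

|AB| ∈ [7, 44]
|BD| ∈ {37}
|CD| ∈ [7, 44]
|AD| ∈ [0, 81]
|BC| ∈ [0, 81]
|AC| ∈ [0, 125]

|CB| ∈ [0, 81]  (≈ [0.0000, 81.0000])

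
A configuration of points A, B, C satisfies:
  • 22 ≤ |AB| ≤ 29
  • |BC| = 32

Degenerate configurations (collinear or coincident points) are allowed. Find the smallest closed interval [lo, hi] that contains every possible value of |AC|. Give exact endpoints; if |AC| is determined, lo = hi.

|AC| ∈ [3, 61]  (≈ [3.0000, 61.0000])

|AB| ∈ [22, 29]
|BC| ∈ {32}
|AC| ∈ [3, 61]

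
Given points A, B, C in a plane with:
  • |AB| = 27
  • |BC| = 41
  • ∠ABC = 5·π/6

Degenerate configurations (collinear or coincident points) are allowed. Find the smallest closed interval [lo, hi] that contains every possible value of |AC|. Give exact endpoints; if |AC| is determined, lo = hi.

|AB| ∈ {27}
|BC| ∈ {41}
|AC| ∈ {√(1107·√(3) + 2410)}

|AC| = √(1107·√(3) + 2410)  (≈ 65.7828)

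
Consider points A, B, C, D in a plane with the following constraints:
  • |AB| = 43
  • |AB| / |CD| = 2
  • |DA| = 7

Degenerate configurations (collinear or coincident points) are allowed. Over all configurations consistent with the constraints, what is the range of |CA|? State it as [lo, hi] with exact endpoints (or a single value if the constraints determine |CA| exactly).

|CA| ∈ [29/2, 57/2]  (≈ [14.5000, 28.5000])

|AB| ∈ {43}
|AD| ∈ {7}
|CD| ∈ {43/2}
|BD| ∈ [36, 50]
|AC| ∈ [29/2, 57/2]
|BC| ∈ [29/2, 143/2]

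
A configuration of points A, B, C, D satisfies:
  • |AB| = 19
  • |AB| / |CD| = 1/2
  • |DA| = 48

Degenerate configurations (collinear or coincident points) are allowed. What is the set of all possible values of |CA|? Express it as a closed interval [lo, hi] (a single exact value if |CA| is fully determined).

|AB| ∈ {19}
|AD| ∈ {48}
|CD| ∈ {38}
|BD| ∈ [29, 67]
|AC| ∈ [10, 86]
|BC| ∈ [0, 105]

|CA| ∈ [10, 86]  (≈ [10.0000, 86.0000])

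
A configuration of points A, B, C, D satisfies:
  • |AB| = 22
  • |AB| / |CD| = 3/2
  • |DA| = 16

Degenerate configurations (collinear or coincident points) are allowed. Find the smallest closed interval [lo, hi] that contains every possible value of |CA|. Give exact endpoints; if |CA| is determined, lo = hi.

|CA| ∈ [4/3, 92/3]  (≈ [1.3333, 30.6667])

|AB| ∈ {22}
|AD| ∈ {16}
|CD| ∈ {44/3}
|BD| ∈ [6, 38]
|AC| ∈ [4/3, 92/3]
|BC| ∈ [0, 158/3]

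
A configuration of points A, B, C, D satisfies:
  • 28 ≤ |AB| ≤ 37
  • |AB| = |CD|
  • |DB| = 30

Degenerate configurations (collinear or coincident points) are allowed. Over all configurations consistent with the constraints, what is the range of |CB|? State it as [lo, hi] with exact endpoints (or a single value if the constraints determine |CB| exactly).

|AB| ∈ [28, 37]
|BD| ∈ {30}
|CD| ∈ [28, 37]
|AD| ∈ [0, 67]
|BC| ∈ [0, 67]
|AC| ∈ [0, 104]

|CB| ∈ [0, 67]  (≈ [0.0000, 67.0000])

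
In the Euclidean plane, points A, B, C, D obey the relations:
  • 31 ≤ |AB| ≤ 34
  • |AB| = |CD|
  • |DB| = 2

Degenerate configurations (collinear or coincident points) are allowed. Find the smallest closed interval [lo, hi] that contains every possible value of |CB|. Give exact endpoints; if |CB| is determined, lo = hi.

|AB| ∈ [31, 34]
|BD| ∈ {2}
|CD| ∈ [31, 34]
|AD| ∈ [29, 36]
|BC| ∈ [29, 36]
|AC| ∈ [0, 70]

|CB| ∈ [29, 36]  (≈ [29.0000, 36.0000])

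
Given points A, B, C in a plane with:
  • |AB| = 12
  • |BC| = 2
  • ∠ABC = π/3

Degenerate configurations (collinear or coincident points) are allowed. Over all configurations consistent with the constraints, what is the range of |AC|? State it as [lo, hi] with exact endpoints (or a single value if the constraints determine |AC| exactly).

|AB| ∈ {12}
|BC| ∈ {2}
|AC| ∈ {2·√(31)}

|AC| = 2·√(31)  (≈ 11.1355)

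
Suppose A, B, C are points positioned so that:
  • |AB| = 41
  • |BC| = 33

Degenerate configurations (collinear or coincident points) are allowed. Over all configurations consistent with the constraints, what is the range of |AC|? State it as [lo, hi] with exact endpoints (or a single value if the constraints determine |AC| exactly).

|AB| ∈ {41}
|BC| ∈ {33}
|AC| ∈ [8, 74]

|AC| ∈ [8, 74]  (≈ [8.0000, 74.0000])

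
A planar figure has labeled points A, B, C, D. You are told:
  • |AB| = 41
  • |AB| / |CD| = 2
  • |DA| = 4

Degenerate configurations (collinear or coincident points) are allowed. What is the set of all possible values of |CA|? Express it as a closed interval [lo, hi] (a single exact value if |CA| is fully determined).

|CA| ∈ [33/2, 49/2]  (≈ [16.5000, 24.5000])

|AB| ∈ {41}
|AD| ∈ {4}
|CD| ∈ {41/2}
|BD| ∈ [37, 45]
|AC| ∈ [33/2, 49/2]
|BC| ∈ [33/2, 131/2]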